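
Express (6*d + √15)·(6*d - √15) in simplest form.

36*d² - 15

Difference of squares with P = 6*d, Q = √15.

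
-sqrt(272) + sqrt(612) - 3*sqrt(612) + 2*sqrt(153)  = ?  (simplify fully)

-10*sqrt(17)

sqrt(272) = 4*sqrt(17); sqrt(612) = 6*sqrt(17); 3*sqrt(612) = 18*sqrt(17); 2*sqrt(153) = 6*sqrt(17)
Combine: (-4 + 6 - 18 + 6)·sqrt(17) = -10*sqrt(17)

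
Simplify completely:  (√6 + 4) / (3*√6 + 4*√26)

(-6*√6 - 9 + 4*√39 + 8*√26)/181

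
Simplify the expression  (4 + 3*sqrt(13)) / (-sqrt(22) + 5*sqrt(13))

(4*sqrt(22) + 3*sqrt(286) + 20*sqrt(13) + 195)/303

Multiply numerator and denominator by sqrt(22) + 5*sqrt(13).
Denominator becomes 303; numerator becomes 4*sqrt(22) + 3*sqrt(286) + 20*sqrt(13) + 195.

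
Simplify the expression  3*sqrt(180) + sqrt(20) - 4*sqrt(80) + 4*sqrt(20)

3*sqrt(180) = 18*sqrt(5); sqrt(20) = 2*sqrt(5); 4*sqrt(80) = 16*sqrt(5); 4*sqrt(20) = 8*sqrt(5)
Combine: (18 + 2 - 16 + 8)·sqrt(5) = 12*sqrt(5)

12*sqrt(5)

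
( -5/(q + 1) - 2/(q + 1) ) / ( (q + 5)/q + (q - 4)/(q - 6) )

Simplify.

Numerator: -5/(q + 1) - 2/(q + 1) = -7/(q + 1)
Denominator: (q + 5)/q + (q - 4)/(q - 6) = (2*q² - 5*q - 30)/(q² - 6*q)
Divide: (-7/(q + 1)) · ((q² - 6*q)/(2*q² - 5*q - 30)) = (-7*q² + 42*q)/(2*q³ - 3*q² - 35*q - 30)

(-7*q² + 42*q)/(2*q³ - 3*q² - 35*q - 30)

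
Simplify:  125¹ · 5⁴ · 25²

5^11

125¹ = 5^3; 5⁴ = 5^4; 25² = 5^4
Combine exponents: 5^11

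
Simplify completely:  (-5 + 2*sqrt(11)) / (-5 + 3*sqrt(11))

(-5*sqrt(11) + 41)/74

Multiply numerator and denominator by -3*sqrt(11) - 5.
Denominator becomes -74; numerator becomes -41 + 5*sqrt(11).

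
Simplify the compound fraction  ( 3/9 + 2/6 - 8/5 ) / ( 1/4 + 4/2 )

Numerator: 3/9 + 2/6 - 8/5 = -14/15
Denominator: 1/4 + 4/2 = 9/4
Divide: (-14/15) · (4/9) = -56/135

-56/135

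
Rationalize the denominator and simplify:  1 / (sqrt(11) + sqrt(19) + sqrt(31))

Group as (sqrt(11) + sqrt(19)) + sqrt(31); multiply by (sqrt(11) + sqrt(19)) - sqrt(31), then rationalise the remaining surd.

(-2*sqrt(6479) - sqrt(31) + 23*sqrt(19) + 39*sqrt(11))/835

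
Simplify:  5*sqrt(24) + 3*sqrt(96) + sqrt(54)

5*sqrt(24) = 10*sqrt(6); 3*sqrt(96) = 12*sqrt(6); sqrt(54) = 3*sqrt(6)
Combine: (10 + 12 + 3)·sqrt(6) = 25*sqrt(6)

25*sqrt(6)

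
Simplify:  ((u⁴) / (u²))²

u⁴

Inside the bracket: u²
Raise to the power 2: u⁴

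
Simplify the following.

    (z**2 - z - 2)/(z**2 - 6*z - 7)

(z - 2)/(z - 7)

Factor: z**2 - z - 2 = (z + 1)*(z - 2);  z**2 - 6*z - 7 = (z - 7)*(z + 1)
Cancel the common factor (z + 1).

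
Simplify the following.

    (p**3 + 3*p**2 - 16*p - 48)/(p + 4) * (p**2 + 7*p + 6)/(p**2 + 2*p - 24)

Factor: p**3 + 3*p**2 - 16*p - 48 = (p - 4)*(p + 3)*(p + 4);  p**2 + 7*p + 6 = (p + 1)*(p + 6);  p**2 + 2*p - 24 = (p + 6)*(p - 4)
Cancel the common factors (p - 4), (p + 6), (p + 4).

p**2 + 4*p + 3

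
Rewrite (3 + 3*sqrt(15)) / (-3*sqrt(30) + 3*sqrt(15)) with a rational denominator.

Multiply numerator and denominator by 3*sqrt(15) + 3*sqrt(30).
Denominator becomes -135; numerator becomes 9*sqrt(15) + 9*sqrt(30) + 135 + 135*sqrt(2).

(-15*sqrt(2) - 15 - sqrt(30) - sqrt(15))/15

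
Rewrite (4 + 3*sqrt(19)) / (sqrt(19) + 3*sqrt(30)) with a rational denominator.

(-57 - 4*sqrt(19) + 12*sqrt(30) + 9*sqrt(570))/251

Multiply numerator and denominator by -3*sqrt(30) + sqrt(19).
Denominator becomes -251; numerator becomes -9*sqrt(570) - 12*sqrt(30) + 4*sqrt(19) + 57.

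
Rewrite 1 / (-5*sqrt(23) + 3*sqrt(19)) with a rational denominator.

Multiply numerator and denominator by 3*sqrt(19) + 5*sqrt(23).
Denominator becomes -404; numerator becomes 3*sqrt(19) + 5*sqrt(23).

(-5*sqrt(23) - 3*sqrt(19))/404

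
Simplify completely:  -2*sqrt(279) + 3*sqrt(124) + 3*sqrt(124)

6*sqrt(31)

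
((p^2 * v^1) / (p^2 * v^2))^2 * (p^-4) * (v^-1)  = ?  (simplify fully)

1/(p^4*v^3)

Inside the bracket: (v^-1)
Raise to the power 2: (v^-2)
Multiply by (p^-4) * (v^-1): add exponents.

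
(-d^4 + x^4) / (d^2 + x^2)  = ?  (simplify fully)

-d^2 + x^2

Difference of fourth powers: factor out (d^2 + x^2).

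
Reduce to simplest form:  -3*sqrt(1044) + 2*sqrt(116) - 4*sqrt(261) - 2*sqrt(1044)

3*sqrt(1044) = 18*sqrt(29); 2*sqrt(116) = 4*sqrt(29); 4*sqrt(261) = 12*sqrt(29); 2*sqrt(1044) = 12*sqrt(29)
Combine: (-18 + 4 - 12 - 12)·sqrt(29) = -38*sqrt(29)

-38*sqrt(29)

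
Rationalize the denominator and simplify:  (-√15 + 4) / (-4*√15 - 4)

(-5*√15 + 19)/56

Multiply numerator and denominator by -4 + 4*√15.
Denominator becomes -224; numerator becomes -76 + 20*√15.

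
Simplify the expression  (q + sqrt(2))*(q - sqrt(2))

q**2 - 2

Product of conjugates: (P+Q)(P-Q) = P**2 - Q**2.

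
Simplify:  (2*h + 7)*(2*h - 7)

(2*h)**2 - (7)**2 = 4*h**2 - 49.

4*h**2 - 49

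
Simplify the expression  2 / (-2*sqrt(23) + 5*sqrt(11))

(4*sqrt(23) + 10*sqrt(11))/183

Multiply numerator and denominator by 2*sqrt(23) + 5*sqrt(11).
Denominator becomes 183; numerator becomes 4*sqrt(23) + 10*sqrt(11).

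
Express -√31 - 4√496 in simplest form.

√31 = √31; 4√496 = 16*√31
Combine: (-1 - 16)·√31 = -17*√31

-17*√31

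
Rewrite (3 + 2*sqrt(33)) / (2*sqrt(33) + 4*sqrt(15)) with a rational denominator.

Multiply numerator and denominator by -4*sqrt(15) + 2*sqrt(33).
Denominator becomes -108; numerator becomes -24*sqrt(55) - 12*sqrt(15) + 6*sqrt(33) + 132.

(-22 - sqrt(33) + 2*sqrt(15) + 4*sqrt(55))/18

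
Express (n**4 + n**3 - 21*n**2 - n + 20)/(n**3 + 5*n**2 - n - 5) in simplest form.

n - 4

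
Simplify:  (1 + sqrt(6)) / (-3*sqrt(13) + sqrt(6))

(-3*sqrt(78) - 3*sqrt(13) - 6 - sqrt(6))/111

Multiply numerator and denominator by sqrt(6) + 3*sqrt(13).
Denominator becomes -111; numerator becomes sqrt(6) + 6 + 3*sqrt(13) + 3*sqrt(78).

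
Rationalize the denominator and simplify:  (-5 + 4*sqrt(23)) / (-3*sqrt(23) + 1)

Multiply numerator and denominator by 1 + 3*sqrt(23).
Denominator becomes -206; numerator becomes -11*sqrt(23) + 271.

(-271 + 11*sqrt(23))/206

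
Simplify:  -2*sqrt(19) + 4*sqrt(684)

22*sqrt(19)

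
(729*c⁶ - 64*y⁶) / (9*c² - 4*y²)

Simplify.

81*c⁴ + 36*c²*y² + 16*y⁴

Difference of sixth powers: factor out (9*c² - 4*y²).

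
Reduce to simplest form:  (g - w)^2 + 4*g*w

(g + w)^2

Expand the square and combine the 4*g*w term.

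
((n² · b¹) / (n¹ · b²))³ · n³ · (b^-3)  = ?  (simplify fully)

Inside the bracket: n¹ · (b^-1)
Raise to the power 3: n³ · (b^-3)
Multiply by n³ · (b^-3): add exponents.

n⁶/b⁶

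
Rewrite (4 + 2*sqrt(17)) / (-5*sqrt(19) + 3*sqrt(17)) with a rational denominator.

(-5*sqrt(323) - 51 - 10*sqrt(19) - 6*sqrt(17))/161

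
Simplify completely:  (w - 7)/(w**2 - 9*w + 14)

Factor: w**2 - 9*w + 14 = (w - 2)*(w - 7)
Cancel the common factor (w - 7).

1/(w - 2)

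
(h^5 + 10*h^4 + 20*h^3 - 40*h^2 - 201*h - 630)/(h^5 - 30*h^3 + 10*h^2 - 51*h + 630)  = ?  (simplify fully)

Factor: h^5 + 10*h^4 + 20*h^3 - 40*h^2 - 201*h - 630 = (h - 3)*(h + 5)*(h^2 + 2*h + 7)*(h + 6);  h^5 - 30*h^3 + 10*h^2 - 51*h + 630 = (h - 5)*(h - 3)*(h^2 + 2*h + 7)*(h + 6)
Cancel the common factors (h^2 + 2*h + 7), (h - 3), (h + 6).

(h + 5)/(h - 5)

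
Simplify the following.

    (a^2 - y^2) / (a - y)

a + y

Difference of squares: factor out (a - y).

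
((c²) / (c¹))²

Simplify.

c²

Inside the bracket: c¹
Raise to the power 2: c²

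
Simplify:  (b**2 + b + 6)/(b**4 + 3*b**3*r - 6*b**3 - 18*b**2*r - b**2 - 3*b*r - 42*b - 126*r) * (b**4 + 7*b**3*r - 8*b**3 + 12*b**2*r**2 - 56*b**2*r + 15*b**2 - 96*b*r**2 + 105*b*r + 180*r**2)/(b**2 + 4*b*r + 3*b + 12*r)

Factor: b**4 + 3*b**3*r - 6*b**3 - 18*b**2*r - b**2 - 3*b*r - 42*b - 126*r = (b - 7)*(b**2 + b + 6)*(b + 3*r);  b**4 + 7*b**3*r - 8*b**3 + 12*b**2*r**2 - 56*b**2*r + 15*b**2 - 96*b*r**2 + 105*b*r + 180*r**2 = (b - 3)*(b + 4*r)*(b - 5)*(b + 3*r);  b**2 + 4*b*r + 3*b + 12*r = (b + 3)*(b + 4*r)
Cancel the common factors (b**2 + b + 6), (b + 3*r), (b + 4*r).

(b**2 - 8*b + 15)/(b**2 - 4*b - 21)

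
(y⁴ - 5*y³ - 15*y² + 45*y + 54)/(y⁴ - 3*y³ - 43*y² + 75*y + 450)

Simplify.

Factor: y⁴ - 5*y³ - 15*y² + 45*y + 54 = (y + 3)·(y - 3)·(y - 6)·(y + 1);  y⁴ - 3*y³ - 43*y² + 75*y + 450 = (y + 5)·(y + 3)·(y - 6)·(y - 5)
Cancel the common factors (y + 3), (y - 6).

(y² - 2*y - 3)/(y² - 25)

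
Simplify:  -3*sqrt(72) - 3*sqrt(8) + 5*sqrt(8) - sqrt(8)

3*sqrt(72) = 18*sqrt(2); 3*sqrt(8) = 6*sqrt(2); 5*sqrt(8) = 10*sqrt(2); sqrt(8) = 2*sqrt(2)
Combine: (-18 - 6 + 10 - 2)·sqrt(2) = -16*sqrt(2)

-16*sqrt(2)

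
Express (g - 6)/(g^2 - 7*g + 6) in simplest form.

1/(g - 1)

Factor: g^2 - 7*g + 6 = (g - 1)*(g - 6)
Cancel the common factor (g - 6).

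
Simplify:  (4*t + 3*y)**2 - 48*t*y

Expanding gives 16*t**2 - 24*t*y + 9*y**2, a perfect square.

(4*t - 3*y)**2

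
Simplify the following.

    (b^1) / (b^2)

1/b

Quotient: (b^-1)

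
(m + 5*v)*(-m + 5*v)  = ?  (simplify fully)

-m^2 + 25*v^2

Product of conjugates: (P+Q)(P-Q) = P^2 - Q^2.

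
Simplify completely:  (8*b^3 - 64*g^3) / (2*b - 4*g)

Apply the difference-of-cubes factorisation and cancel (2*b - 4*g).

4*b^2 + 8*b*g + 16*g^2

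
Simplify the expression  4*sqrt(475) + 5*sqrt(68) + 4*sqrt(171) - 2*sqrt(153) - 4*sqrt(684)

4*sqrt(475) = 20*sqrt(19); 5*sqrt(68) = 10*sqrt(17); 4*sqrt(171) = 12*sqrt(19); 2*sqrt(153) = 6*sqrt(17); 4*sqrt(684) = 24*sqrt(19)

4*sqrt(17) + 8*sqrt(19)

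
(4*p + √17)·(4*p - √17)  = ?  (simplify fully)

Difference of squares with P = 4*p, Q = √17.

16*p² - 17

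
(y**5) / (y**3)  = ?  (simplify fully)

y**2

Quotient: y**2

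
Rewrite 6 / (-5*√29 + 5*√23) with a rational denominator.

(-√29 - √23)/5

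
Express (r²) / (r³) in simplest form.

1/r

Quotient: (r^-1)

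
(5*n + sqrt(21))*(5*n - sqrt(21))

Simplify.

Difference of squares with P = 5*n, Q = sqrt(21).

25*n**2 - 21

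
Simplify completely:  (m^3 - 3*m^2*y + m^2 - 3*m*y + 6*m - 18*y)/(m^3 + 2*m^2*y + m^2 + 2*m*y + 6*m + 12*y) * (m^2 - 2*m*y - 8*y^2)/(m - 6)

Factor: m^3 - 3*m^2*y + m^2 - 3*m*y + 6*m - 18*y = (m - 3*y)*(m^2 + m + 6);  m^3 + 2*m^2*y + m^2 + 2*m*y + 6*m + 12*y = (m^2 + m + 6)*(m + 2*y);  m^2 - 2*m*y - 8*y^2 = (m - 4*y)*(m + 2*y)
Cancel the common factors (m^2 + m + 6), (m + 2*y).

(m^2 - 7*m*y + 12*y^2)/(m - 6)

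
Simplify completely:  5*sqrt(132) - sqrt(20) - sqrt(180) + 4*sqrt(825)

5*sqrt(132) = 10*sqrt(33); sqrt(20) = 2*sqrt(5); sqrt(180) = 6*sqrt(5); 4*sqrt(825) = 20*sqrt(33)

-8*sqrt(5) + 30*sqrt(33)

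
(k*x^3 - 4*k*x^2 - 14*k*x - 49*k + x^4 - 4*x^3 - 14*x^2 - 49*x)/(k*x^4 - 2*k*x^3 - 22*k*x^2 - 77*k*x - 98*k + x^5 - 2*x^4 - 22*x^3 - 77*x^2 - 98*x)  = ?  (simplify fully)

1/(x + 2)

Factor: k*x^3 - 4*k*x^2 - 14*k*x - 49*k + x^4 - 4*x^3 - 14*x^2 - 49*x = (x - 7)*(k + x)*(x^2 + 3*x + 7);  k*x^4 - 2*k*x^3 - 22*k*x^2 - 77*k*x - 98*k + x^5 - 2*x^4 - 22*x^3 - 77*x^2 - 98*x = (x - 7)*(x + 2)*(x^2 + 3*x + 7)*(k + x)
Cancel the common factors (x^2 + 3*x + 7), (x - 7), (k + x).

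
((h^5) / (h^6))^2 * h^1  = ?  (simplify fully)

Inside the bracket: (h^-1)
Raise to the power 2: (h^-2)
Multiply by h^1: add exponents.

1/h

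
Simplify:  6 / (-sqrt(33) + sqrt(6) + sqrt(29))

Group as (sqrt(6) + sqrt(29)) - sqrt(33); multiply by (sqrt(6) + sqrt(29)) + sqrt(33), then rationalise the remaining surd.

(-3*sqrt(33) + 15*sqrt(29) + 84*sqrt(6) + 9*sqrt(638))/173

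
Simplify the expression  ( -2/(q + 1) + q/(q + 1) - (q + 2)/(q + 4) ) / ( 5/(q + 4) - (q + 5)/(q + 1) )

(q + 10)/(q² + 4*q + 15)

Numerator: -2/(q + 1) + q/(q + 1) - (q + 2)/(q + 4) = (-q - 10)/(q² + 5*q + 4)
Denominator: 5/(q + 4) - (q + 5)/(q + 1) = (-q² - 4*q - 15)/(q² + 5*q + 4)
Divide: ((-q - 10)/(q² + 5*q + 4)) · ((q² + 5*q + 4)/(-q² - 4*q - 15)) = (q + 10)/(q² + 4*q + 15)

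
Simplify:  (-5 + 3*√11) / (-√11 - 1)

(-19 + 4*√11)/5

Multiply numerator and denominator by -1 + √11.
Denominator becomes -10; numerator becomes -8*√11 + 38.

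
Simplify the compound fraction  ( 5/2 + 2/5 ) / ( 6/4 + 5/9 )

Numerator: 5/2 + 2/5 = 29/10
Denominator: 6/4 + 5/9 = 37/18
Divide: (29/10) · (18/37) = 261/185

261/185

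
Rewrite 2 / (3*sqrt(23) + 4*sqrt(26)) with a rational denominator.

Multiply numerator and denominator by -3*sqrt(23) + 4*sqrt(26).
Denominator becomes 209; numerator becomes -6*sqrt(23) + 8*sqrt(26).

(-6*sqrt(23) + 8*sqrt(26))/209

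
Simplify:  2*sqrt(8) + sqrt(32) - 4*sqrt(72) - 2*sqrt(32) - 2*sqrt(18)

2*sqrt(8) = 4*sqrt(2); sqrt(32) = 4*sqrt(2); 4*sqrt(72) = 24*sqrt(2); 2*sqrt(32) = 8*sqrt(2); 2*sqrt(18) = 6*sqrt(2)
Combine: (4 + 4 - 24 - 8 - 6)·sqrt(2) = -30*sqrt(2)

-30*sqrt(2)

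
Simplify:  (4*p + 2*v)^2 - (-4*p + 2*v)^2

Only the odd-power cross terms survive.

32*p*v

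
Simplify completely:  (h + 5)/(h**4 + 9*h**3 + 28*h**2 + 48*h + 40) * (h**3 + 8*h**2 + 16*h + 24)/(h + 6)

1/(h + 2)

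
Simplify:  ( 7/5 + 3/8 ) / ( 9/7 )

497/360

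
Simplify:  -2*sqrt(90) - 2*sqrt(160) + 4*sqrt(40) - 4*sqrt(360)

2*sqrt(90) = 6*sqrt(10); 2*sqrt(160) = 8*sqrt(10); 4*sqrt(40) = 8*sqrt(10); 4*sqrt(360) = 24*sqrt(10)
Combine: (-6 - 8 + 8 - 24)·sqrt(10) = -30*sqrt(10)

-30*sqrt(10)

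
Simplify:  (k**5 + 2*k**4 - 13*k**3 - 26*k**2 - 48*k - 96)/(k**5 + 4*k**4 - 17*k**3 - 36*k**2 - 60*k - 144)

Factor: k**5 + 2*k**4 - 13*k**3 - 26*k**2 - 48*k - 96 = (k**2 + 3)*(k + 4)*(k - 4)*(k + 2);  k**5 + 4*k**4 - 17*k**3 - 36*k**2 - 60*k - 144 = (k**2 + 3)*(k + 6)*(k + 2)*(k - 4)
Cancel the common factors (k**2 + 3), (k + 2), (k - 4).

(k + 4)/(k + 6)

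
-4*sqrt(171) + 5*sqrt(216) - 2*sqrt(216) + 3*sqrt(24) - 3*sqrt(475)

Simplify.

4*sqrt(171) = 12*sqrt(19); 5*sqrt(216) = 30*sqrt(6); 2*sqrt(216) = 12*sqrt(6); 3*sqrt(24) = 6*sqrt(6); 3*sqrt(475) = 15*sqrt(19)

-27*sqrt(19) + 24*sqrt(6)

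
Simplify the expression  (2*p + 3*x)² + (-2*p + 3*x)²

8*p² + 18*x²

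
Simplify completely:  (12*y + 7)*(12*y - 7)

(12*y)^2 - (7)^2 = 144*y^2 - 49.

144*y^2 - 49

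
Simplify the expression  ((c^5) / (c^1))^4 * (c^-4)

Inside the bracket: c^4
Raise to the power 4: c^16
Multiply by (c^-4): add exponents.

c^12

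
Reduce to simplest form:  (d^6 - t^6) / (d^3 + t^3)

Factor d^6 - t^6 and cancel (d^3 + t^3).

d^3 - t^3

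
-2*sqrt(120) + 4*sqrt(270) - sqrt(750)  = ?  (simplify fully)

3*sqrt(30)

2*sqrt(120) = 4*sqrt(30); 4*sqrt(270) = 12*sqrt(30); sqrt(750) = 5*sqrt(30)
Combine: (-4 + 12 - 5)·sqrt(30) = 3*sqrt(30)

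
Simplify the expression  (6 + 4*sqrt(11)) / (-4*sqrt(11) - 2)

Multiply numerator and denominator by -2 + 4*sqrt(11).
Denominator becomes -172; numerator becomes 16*sqrt(11) + 164.

(-41 - 4*sqrt(11))/43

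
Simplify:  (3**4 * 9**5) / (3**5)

3**4 = 3**4; 9**5 = 3**10; 3**5 = 3**5
Combine exponents: 3**9

3**9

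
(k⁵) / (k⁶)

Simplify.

1/k

Quotient: (k^-1)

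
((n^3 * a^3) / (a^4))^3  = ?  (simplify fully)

n^9/a^3

Inside the bracket: n^3 * (a^-1)
Raise to the power 3: n^9 * (a^-3)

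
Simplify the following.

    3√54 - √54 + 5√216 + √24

38*√6

3√54 = 9*√6; √54 = 3*√6; 5√216 = 30*√6; √24 = 2*√6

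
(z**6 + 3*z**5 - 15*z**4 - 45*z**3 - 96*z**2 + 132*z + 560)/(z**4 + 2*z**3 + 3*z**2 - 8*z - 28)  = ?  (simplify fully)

z**2 + z - 20

Factor: z**6 + 3*z**5 - 15*z**4 - 45*z**3 - 96*z**2 + 132*z + 560 = (z**2 + 2*z + 7)*(z + 2)*(z - 4)*(z - 2)*(z + 5);  z**4 + 2*z**3 + 3*z**2 - 8*z - 28 = (z + 2)*(z**2 + 2*z + 7)*(z - 2)
Cancel the common factors (z**2 + 2*z + 7), (z - 2), (z + 2).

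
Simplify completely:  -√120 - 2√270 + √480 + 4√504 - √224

-4*√30 + 20*√14

√120 = 2*√30; 2√270 = 6*√30; √480 = 4*√30; 4√504 = 24*√14; √224 = 4*√14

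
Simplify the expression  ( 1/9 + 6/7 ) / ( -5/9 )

Numerator: 1/9 + 6/7 = 61/63
Denominator: -5/9 = -5/9
Divide: (61/63) · (-9/5) = -61/35

-61/35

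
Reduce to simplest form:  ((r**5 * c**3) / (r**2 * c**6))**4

r**12/c**12

Inside the bracket: r**3 * (c**-3)
Raise to the power 4: r**12 * (c**-12)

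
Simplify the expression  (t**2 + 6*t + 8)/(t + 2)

t + 4

Factor: t**2 + 6*t + 8 = (t + 4)*(t + 2)
Cancel the common factor (t + 2).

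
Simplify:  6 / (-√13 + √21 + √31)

(-78*√13 + 6*√31 + 46*√21 + 4*√8463)/361

Group as (√21 + √31) - √13; multiply by (√21 + √31) + √13, then rationalise the remaining surd.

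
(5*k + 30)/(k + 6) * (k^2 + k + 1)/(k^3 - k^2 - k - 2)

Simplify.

5/(k - 2)

Factor: 5*k + 30 = 5*(k + 6);  k^3 - k^2 - k - 2 = (k - 2)*(k^2 + k + 1)
Cancel the common factors (k^2 + k + 1), (k + 6).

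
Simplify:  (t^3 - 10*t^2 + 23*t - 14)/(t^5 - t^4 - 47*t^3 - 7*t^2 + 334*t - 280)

Factor: t^3 - 10*t^2 + 23*t - 14 = (t - 2)*(t - 1)*(t - 7);  t^5 - t^4 - 47*t^3 - 7*t^2 + 334*t - 280 = (t + 4)*(t - 7)*(t - 1)*(t - 2)*(t + 5)
Cancel the common factors (t - 2), (t - 1), (t - 7).

1/(t^2 + 9*t + 20)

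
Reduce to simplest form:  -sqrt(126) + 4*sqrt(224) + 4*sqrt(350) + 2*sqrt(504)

45*sqrt(14)

sqrt(126) = 3*sqrt(14); 4*sqrt(224) = 16*sqrt(14); 4*sqrt(350) = 20*sqrt(14); 2*sqrt(504) = 12*sqrt(14)
Combine: (-3 + 16 + 20 + 12)·sqrt(14) = 45*sqrt(14)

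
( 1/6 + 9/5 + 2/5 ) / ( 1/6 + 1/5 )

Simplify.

Numerator: 1/6 + 9/5 + 2/5 = 71/30
Denominator: 1/6 + 1/5 = 11/30
Divide: (71/30) · (30/11) = 71/11

71/11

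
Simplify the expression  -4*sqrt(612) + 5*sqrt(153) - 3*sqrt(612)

-27*sqrt(17)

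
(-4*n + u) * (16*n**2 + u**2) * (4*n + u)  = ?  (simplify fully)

-256*n**4 + u**4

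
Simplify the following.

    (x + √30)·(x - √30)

Product of conjugates: (P+Q)(P-Q) = P^2 - Q^2.

x² - 30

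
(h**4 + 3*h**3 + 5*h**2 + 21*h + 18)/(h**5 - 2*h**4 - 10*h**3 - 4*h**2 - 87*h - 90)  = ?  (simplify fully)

1/(h - 5)

Factor: h**4 + 3*h**3 + 5*h**2 + 21*h + 18 = (h + 3)*(h + 1)*(h**2 - h + 6);  h**5 - 2*h**4 - 10*h**3 - 4*h**2 - 87*h - 90 = (h + 1)*(h - 5)*(h**2 - h + 6)*(h + 3)
Cancel the common factors (h**2 - h + 6), (h + 1), (h + 3).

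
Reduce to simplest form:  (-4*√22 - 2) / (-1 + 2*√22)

(-178 - 8*√22)/87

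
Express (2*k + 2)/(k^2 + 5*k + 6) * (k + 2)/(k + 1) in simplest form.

2/(k + 3)

Factor: 2*k + 2 = 2*(k + 1);  k^2 + 5*k + 6 = (k + 3)*(k + 2)
Cancel the common factors (k + 2), (k + 1).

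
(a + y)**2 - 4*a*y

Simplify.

Expanding gives a**2 - 2*a*y + y**2, a perfect square.

(a - y)**2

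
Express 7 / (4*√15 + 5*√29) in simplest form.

(-28*√15 + 35*√29)/485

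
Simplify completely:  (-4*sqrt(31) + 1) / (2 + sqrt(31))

(-14 + sqrt(31))/3

Multiply numerator and denominator by -sqrt(31) + 2.
Denominator becomes -27; numerator becomes -9*sqrt(31) + 126.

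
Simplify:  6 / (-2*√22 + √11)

Multiply numerator and denominator by √11 + 2*√22.
Denominator becomes -77; numerator becomes 6*√11 + 12*√22.

(-12*√22 - 6*√11)/77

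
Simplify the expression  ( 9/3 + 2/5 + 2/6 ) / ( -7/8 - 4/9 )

Numerator: 9/3 + 2/5 + 2/6 = 56/15
Denominator: -7/8 - 4/9 = -95/72
Divide: (56/15) · (-72/95) = -1344/475

-1344/475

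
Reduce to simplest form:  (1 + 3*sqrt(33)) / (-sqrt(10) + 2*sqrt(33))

Multiply numerator and denominator by sqrt(10) + 2*sqrt(33).
Denominator becomes 122; numerator becomes sqrt(10) + 2*sqrt(33) + 3*sqrt(330) + 198.

(sqrt(10) + 2*sqrt(33) + 3*sqrt(330) + 198)/122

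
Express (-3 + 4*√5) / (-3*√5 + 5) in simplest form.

Multiply numerator and denominator by 5 + 3*√5.
Denominator becomes -20; numerator becomes 11*√5 + 45.

(-45 - 11*√5)/20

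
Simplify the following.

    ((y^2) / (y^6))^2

Inside the bracket: (y^-4)
Raise to the power 2: (y^-8)

y^(-8)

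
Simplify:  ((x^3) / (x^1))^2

x^4

Inside the bracket: x^2
Raise to the power 2: x^4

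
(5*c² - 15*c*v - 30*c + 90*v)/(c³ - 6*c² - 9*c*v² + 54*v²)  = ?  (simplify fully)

Factor: 5*c² - 15*c*v - 30*c + 90*v = 5·(c - 6)·(c - 3*v);  c³ - 6*c² - 9*c*v² + 54*v² = (c - 3*v)·(c - 6)·(c + 3*v)
Cancel the common factors (c - 6), (c - 3*v).

5/(c + 3*v)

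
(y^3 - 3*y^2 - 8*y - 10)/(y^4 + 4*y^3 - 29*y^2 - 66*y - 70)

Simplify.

1/(y + 7)

Factor: y^3 - 3*y^2 - 8*y - 10 = (y - 5)*(y^2 + 2*y + 2);  y^4 + 4*y^3 - 29*y^2 - 66*y - 70 = (y - 5)*(y + 7)*(y^2 + 2*y + 2)
Cancel the common factors (y^2 + 2*y + 2), (y - 5).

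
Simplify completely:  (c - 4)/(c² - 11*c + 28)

1/(c - 7)

Factor: c² - 11*c + 28 = (c - 7)·(c - 4)
Cancel the common factor (c - 4).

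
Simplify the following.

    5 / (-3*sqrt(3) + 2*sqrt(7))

15*sqrt(3) + 10*sqrt(7)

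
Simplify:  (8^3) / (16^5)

8^3 = 2^9; 16^5 = 2^20
Combine exponents: 2^(-11)

2^(-11)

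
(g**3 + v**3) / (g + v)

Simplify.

Factor as (a+b)(a**2-ab+b**2) with a=g, b=v.

g**2 - g*v + v**2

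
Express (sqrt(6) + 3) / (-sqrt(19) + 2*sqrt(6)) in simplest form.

(sqrt(114) + 12 + 3*sqrt(19) + 6*sqrt(6))/5

Multiply numerator and denominator by sqrt(19) + 2*sqrt(6).
Denominator becomes 5; numerator becomes sqrt(114) + 12 + 3*sqrt(19) + 6*sqrt(6).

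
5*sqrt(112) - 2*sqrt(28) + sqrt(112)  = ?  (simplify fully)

20*sqrt(7)

5*sqrt(112) = 20*sqrt(7); 2*sqrt(28) = 4*sqrt(7); sqrt(112) = 4*sqrt(7)
Combine: (20 - 4 + 4)·sqrt(7) = 20*sqrt(7)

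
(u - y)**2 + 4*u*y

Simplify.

(u + y)**2

Expand the square and combine the 4*u*y term.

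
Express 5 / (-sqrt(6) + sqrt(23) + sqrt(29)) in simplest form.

(-115*sqrt(6) + 30*sqrt(23) + 5*sqrt(4002))/276

Group as (sqrt(23) + sqrt(29)) - sqrt(6); multiply by (sqrt(23) + sqrt(29)) + sqrt(6), then rationalise the remaining surd.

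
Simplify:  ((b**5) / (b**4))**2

b**2

Inside the bracket: b**1
Raise to the power 2: b**2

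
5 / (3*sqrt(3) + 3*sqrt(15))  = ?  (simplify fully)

(-5*sqrt(3) + 5*sqrt(15))/36

Multiply numerator and denominator by -3*sqrt(3) + 3*sqrt(15).
Denominator becomes 108; numerator becomes -15*sqrt(3) + 15*sqrt(15).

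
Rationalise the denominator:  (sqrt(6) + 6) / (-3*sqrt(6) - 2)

Multiply numerator and denominator by -2 + 3*sqrt(6).
Denominator becomes -50; numerator becomes 6 + 16*sqrt(6).

(-8*sqrt(6) - 3)/25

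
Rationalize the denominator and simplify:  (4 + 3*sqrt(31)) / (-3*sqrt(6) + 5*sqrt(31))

Multiply numerator and denominator by 3*sqrt(6) + 5*sqrt(31).
Denominator becomes 721; numerator becomes 12*sqrt(6) + 20*sqrt(31) + 9*sqrt(186) + 465.

(12*sqrt(6) + 20*sqrt(31) + 9*sqrt(186) + 465)/721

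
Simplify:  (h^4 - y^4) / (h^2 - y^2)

Factor h^4 - y^4 and cancel (h^2 - y^2).

h^2 + y^2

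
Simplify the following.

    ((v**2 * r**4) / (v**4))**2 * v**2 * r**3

Inside the bracket: (v**-2) * r**4
Raise to the power 2: (v**-4) * r**8
Multiply by v**2 * r**3: add exponents.

r**11/v**2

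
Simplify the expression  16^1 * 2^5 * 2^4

2^13

16^1 = 2^4; 2^5 = 2^5; 2^4 = 2^4
Combine exponents: 2^13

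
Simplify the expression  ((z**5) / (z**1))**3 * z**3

z**15

Inside the bracket: z**4
Raise to the power 3: z**12
Multiply by z**3: add exponents.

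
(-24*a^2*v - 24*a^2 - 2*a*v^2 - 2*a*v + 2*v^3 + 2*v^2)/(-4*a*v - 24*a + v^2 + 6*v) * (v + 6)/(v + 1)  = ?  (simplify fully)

Factor: -24*a^2*v - 24*a^2 - 2*a*v^2 - 2*a*v + 2*v^3 + 2*v^2 = 2*(3*a + v)*(v + 1)*(-4*a + v);  -4*a*v - 24*a + v^2 + 6*v = (-4*a + v)*(v + 6)
Cancel the common factors (-4*a + v), (v + 1), (v + 6).

6*a + 2*v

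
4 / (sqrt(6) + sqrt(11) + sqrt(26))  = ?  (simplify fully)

(-16*sqrt(429) - 36*sqrt(26) + 84*sqrt(11) + 124*sqrt(6))/183

Group as (sqrt(11) + sqrt(26)) + sqrt(6); multiply by (sqrt(11) + sqrt(26)) - sqrt(6), then rationalise the remaining surd.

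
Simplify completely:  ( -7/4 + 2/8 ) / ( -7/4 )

6/7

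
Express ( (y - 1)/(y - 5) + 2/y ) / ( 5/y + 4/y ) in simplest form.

(y^2 + y - 10)/(9*y - 45)

Numerator: (y - 1)/(y - 5) + 2/y = (y^2 + y - 10)/(y^2 - 5*y)
Denominator: 5/y + 4/y = 9/y
Divide: ((y^2 + y - 10)/(y^2 - 5*y)) · (y/9) = (y^2 + y - 10)/(9*y - 45)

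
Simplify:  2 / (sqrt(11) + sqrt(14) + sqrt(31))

(-sqrt(4774) - 3*sqrt(31) + 14*sqrt(14) + 17*sqrt(11))/145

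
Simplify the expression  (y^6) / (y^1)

Quotient: y^5

y^5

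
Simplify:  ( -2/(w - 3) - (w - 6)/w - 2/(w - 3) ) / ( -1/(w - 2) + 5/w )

Numerator: -2/(w - 3) - (w - 6)/w - 2/(w - 3) = (-w² + 5*w - 18)/(w² - 3*w)
Denominator: -1/(w - 2) + 5/w = (4*w - 10)/(w² - 2*w)
Divide: ((-w² + 5*w - 18)/(w² - 3*w)) · ((w² - 2*w)/(4*w - 10)) = (-w³ + 7*w² - 28*w + 36)/(4*w² - 22*w + 30)

(-w³ + 7*w² - 28*w + 36)/(4*w² - 22*w + 30)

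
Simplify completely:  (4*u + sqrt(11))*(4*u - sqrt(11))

16*u^2 - 11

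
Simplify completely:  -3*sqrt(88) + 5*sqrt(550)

3*sqrt(88) = 6*sqrt(22); 5*sqrt(550) = 25*sqrt(22)
Combine: (-6 + 25)·sqrt(22) = 19*sqrt(22)

19*sqrt(22)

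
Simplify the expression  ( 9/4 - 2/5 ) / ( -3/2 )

-37/30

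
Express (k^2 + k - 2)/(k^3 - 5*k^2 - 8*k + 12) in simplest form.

1/(k - 6)

Factor: k^2 + k - 2 = (k + 2)*(k - 1);  k^3 - 5*k^2 - 8*k + 12 = (k - 1)*(k - 6)*(k + 2)
Cancel the common factors (k - 1), (k + 2).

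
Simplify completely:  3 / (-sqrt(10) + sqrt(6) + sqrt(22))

Group as (sqrt(6) + sqrt(22)) - sqrt(10); multiply by (sqrt(6) + sqrt(22)) + sqrt(10), then rationalise the remaining surd.

(-9*sqrt(10) - 3*sqrt(22) + 13*sqrt(6) + 2*sqrt(330))/34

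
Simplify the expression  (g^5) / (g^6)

Quotient: (g^-1)

1/g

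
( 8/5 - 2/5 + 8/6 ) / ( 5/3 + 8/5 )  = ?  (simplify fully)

Numerator: 8/5 - 2/5 + 8/6 = 38/15
Denominator: 5/3 + 8/5 = 49/15
Divide: (38/15) · (15/49) = 38/49

38/49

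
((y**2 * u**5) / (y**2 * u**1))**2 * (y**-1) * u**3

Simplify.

Inside the bracket: u**4
Raise to the power 2: u**8
Multiply by (y**-1) * u**3: add exponents.

u**11/y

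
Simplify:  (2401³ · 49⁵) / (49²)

7^18

2401³ = 7^12; 49⁵ = 7^10; 49² = 7^4
Combine exponents: 7^18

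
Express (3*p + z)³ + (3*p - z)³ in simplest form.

18*p*(3*p² + z²)

Binomially expand both and collect terms in (3*p), z.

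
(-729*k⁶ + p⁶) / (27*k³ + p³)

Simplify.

Factor p^6 - (3*k)^6 and cancel (27*k³ + p³).

-27*k³ + p³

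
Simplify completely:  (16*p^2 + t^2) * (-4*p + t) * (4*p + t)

-256*p^4 + t^4

Telescope via difference of squares: (t+(4*p))(t-(4*p)) = -16*p^2 + t^2, then repeat with the next factor.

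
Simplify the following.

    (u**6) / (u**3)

u**3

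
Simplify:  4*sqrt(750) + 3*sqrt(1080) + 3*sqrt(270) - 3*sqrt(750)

32*sqrt(30)

4*sqrt(750) = 20*sqrt(30); 3*sqrt(1080) = 18*sqrt(30); 3*sqrt(270) = 9*sqrt(30); 3*sqrt(750) = 15*sqrt(30)
Combine: (20 + 18 + 9 - 15)·sqrt(30) = 32*sqrt(30)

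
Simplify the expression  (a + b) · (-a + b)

Telescope via difference of squares: (b+a)(b-a) = -a² + b².

-a² + b²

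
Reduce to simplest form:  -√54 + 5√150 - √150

17*√6

√54 = 3*√6; 5√150 = 25*√6; √150 = 5*√6
Combine: (-3 + 25 - 5)·√6 = 17*√6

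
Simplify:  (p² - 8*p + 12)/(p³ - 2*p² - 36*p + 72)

Factor: p² - 8*p + 12 = (p - 2)·(p - 6);  p³ - 2*p² - 36*p + 72 = (p - 2)·(p - 6)·(p + 6)
Cancel the common factors (p - 2), (p - 6).

1/(p + 6)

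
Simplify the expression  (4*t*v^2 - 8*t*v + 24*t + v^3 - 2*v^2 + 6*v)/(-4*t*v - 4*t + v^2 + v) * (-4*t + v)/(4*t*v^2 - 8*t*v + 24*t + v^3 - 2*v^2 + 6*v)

1/(v + 1)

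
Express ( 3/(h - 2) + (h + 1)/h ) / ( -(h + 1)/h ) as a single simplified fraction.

Numerator: 3/(h - 2) + (h + 1)/h = (h^2 + 2*h - 2)/(h^2 - 2*h)
Denominator: -(h + 1)/h = (-h - 1)/h
Divide: ((h^2 + 2*h - 2)/(h^2 - 2*h)) · (h/(-h - 1)) = (-h^2 - 2*h + 2)/(h^2 - h - 2)

(-h^2 - 2*h + 2)/(h^2 - h - 2)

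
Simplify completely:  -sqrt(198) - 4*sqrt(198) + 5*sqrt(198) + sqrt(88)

sqrt(198) = 3*sqrt(22); 4*sqrt(198) = 12*sqrt(22); 5*sqrt(198) = 15*sqrt(22); sqrt(88) = 2*sqrt(22)
Combine: (-3 - 12 + 15 + 2)·sqrt(22) = 2*sqrt(22)

2*sqrt(22)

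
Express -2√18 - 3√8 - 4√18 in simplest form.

-24*√2

2√18 = 6*√2; 3√8 = 6*√2; 4√18 = 12*√2
Combine: (-6 - 6 - 12)·√2 = -24*√2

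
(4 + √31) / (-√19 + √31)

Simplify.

(4*√19 + 4*√31 + √589 + 31)/12

Multiply numerator and denominator by √19 + √31.
Denominator becomes 12; numerator becomes 4*√19 + 4*√31 + √589 + 31.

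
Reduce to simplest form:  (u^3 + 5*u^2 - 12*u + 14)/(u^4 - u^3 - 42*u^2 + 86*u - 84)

1/(u - 6)

Factor: u^3 + 5*u^2 - 12*u + 14 = (u^2 - 2*u + 2)*(u + 7);  u^4 - u^3 - 42*u^2 + 86*u - 84 = (u + 7)*(u^2 - 2*u + 2)*(u - 6)
Cancel the common factors (u^2 - 2*u + 2), (u + 7).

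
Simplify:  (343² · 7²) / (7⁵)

343² = 7^6; 7² = 7^2; 7⁵ = 7^5
Combine exponents: 7^3

7^3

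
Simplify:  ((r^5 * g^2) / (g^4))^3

Inside the bracket: r^5 * (g^-2)
Raise to the power 3: r^15 * (g^-6)

r^15/g^6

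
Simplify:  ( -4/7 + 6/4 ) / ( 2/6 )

Numerator: -4/7 + 6/4 = 13/14
Denominator: 2/6 = 1/3
Divide: (13/14) · (3) = 39/14

39/14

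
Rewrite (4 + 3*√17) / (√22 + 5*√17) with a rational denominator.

Multiply numerator and denominator by -√22 + 5*√17.
Denominator becomes 403; numerator becomes -3*√374 - 4*√22 + 20*√17 + 255.

(-3*√374 - 4*√22 + 20*√17 + 255)/403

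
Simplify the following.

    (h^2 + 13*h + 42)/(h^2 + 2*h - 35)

Factor: h^2 + 13*h + 42 = (h + 6)*(h + 7);  h^2 + 2*h - 35 = (h - 5)*(h + 7)
Cancel the common factor (h + 7).

(h + 6)/(h - 5)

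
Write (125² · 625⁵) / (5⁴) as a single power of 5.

125² = 5^6; 625⁵ = 5^20; 5⁴ = 5^4
Combine exponents: 5^22

5^22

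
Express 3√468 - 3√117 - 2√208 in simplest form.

3√468 = 18*√13; 3√117 = 9*√13; 2√208 = 8*√13
Combine: (18 - 9 - 8)·√13 = √13

√13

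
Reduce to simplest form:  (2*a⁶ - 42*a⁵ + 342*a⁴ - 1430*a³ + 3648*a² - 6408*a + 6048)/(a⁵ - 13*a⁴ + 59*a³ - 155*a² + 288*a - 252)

Factor: 2*a⁶ - 42*a⁵ + 342*a⁴ - 1430*a³ + 3648*a² - 6408*a + 6048 = 2·(a - 3)·(a - 7)·(a² - a + 6)·(a - 6)·(a - 4);  a⁵ - 13*a⁴ + 59*a³ - 155*a² + 288*a - 252 = (a - 3)·(a² - a + 6)·(a - 2)·(a - 7)
Cancel the common factors (a² - a + 6), (a - 7), (a - 3).

(2*a² - 20*a + 48)/(a - 2)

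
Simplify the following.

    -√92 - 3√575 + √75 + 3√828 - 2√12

√3 + √23

√92 = 2*√23; 3√575 = 15*√23; √75 = 5*√3; 3√828 = 18*√23; 2√12 = 4*√3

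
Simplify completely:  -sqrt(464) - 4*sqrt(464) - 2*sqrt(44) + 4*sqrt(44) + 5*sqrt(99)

-20*sqrt(29) + 19*sqrt(11)

sqrt(464) = 4*sqrt(29); 4*sqrt(464) = 16*sqrt(29); 2*sqrt(44) = 4*sqrt(11); 4*sqrt(44) = 8*sqrt(11); 5*sqrt(99) = 15*sqrt(11)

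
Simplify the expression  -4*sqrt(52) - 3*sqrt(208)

-20*sqrt(13)

4*sqrt(52) = 8*sqrt(13); 3*sqrt(208) = 12*sqrt(13)
Combine: (-8 - 12)·sqrt(13) = -20*sqrt(13)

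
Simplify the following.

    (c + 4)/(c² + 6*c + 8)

Factor: c² + 6*c + 8 = (c + 4)·(c + 2)
Cancel the common factor (c + 4).

1/(c + 2)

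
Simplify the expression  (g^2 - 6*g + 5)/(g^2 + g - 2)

(g - 5)/(g + 2)

Factor: g^2 - 6*g + 5 = (g - 5)*(g - 1);  g^2 + g - 2 = (g + 2)*(g - 1)
Cancel the common factor (g - 1).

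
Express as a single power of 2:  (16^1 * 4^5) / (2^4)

2^10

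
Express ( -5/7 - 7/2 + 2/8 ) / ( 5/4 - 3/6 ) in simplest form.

-37/7

Numerator: -5/7 - 7/2 + 2/8 = -111/28
Denominator: 5/4 - 3/6 = 3/4
Divide: (-111/28) · (4/3) = -37/7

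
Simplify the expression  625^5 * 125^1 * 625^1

5^27

625^5 = 5^20; 125^1 = 5^3; 625^1 = 5^4
Combine exponents: 5^27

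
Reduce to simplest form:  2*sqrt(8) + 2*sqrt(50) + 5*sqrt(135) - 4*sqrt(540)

-9*sqrt(15) + 14*sqrt(2)

2*sqrt(8) = 4*sqrt(2); 2*sqrt(50) = 10*sqrt(2); 5*sqrt(135) = 15*sqrt(15); 4*sqrt(540) = 24*sqrt(15)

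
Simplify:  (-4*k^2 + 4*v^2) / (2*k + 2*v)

-2*k + 2*v

Difference of squares: factor out (2*k + 2*v).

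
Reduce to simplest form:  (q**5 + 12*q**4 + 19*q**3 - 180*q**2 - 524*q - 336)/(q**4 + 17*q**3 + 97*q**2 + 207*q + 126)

(q**2 - 2*q - 8)/(q + 3)

Factor: q**5 + 12*q**4 + 19*q**3 - 180*q**2 - 524*q - 336 = (q + 6)*(q + 1)*(q - 4)*(q + 7)*(q + 2);  q**4 + 17*q**3 + 97*q**2 + 207*q + 126 = (q + 7)*(q + 6)*(q + 3)*(q + 1)
Cancel the common factors (q + 7), (q + 1), (q + 6).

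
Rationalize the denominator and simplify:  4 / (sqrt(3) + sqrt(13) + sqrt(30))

Group as (sqrt(13) + sqrt(30)) + sqrt(3); multiply by (sqrt(13) + sqrt(30)) - sqrt(3), then rationalise the remaining surd.

(-10*sqrt(13) - 20*sqrt(3) + 3*sqrt(130) + 7*sqrt(30))/5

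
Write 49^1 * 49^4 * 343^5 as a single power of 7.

7^25

49^1 = 7^2; 49^4 = 7^8; 343^5 = 7^15
Combine exponents: 7^25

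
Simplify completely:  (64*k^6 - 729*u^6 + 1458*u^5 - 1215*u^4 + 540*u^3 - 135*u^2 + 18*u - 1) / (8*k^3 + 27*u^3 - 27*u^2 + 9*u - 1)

8*k^3 - 27*u^3 + 27*u^2 - 9*u + 1

64*k^6 - 729*u^6 + 1458*u^5 - 1215*u^4 + 540*u^3 - 135*u^2 + 18*u - 1 factors as -(-2*k + 3*u - 1)*(2*k + 3*u - 1)*(4*k^2 - 6*k*u + 2*k + 9*u^2 - 6*u + 1)*(4*k^2 + 6*k*u - 2*k + 9*u^2 - 6*u + 1).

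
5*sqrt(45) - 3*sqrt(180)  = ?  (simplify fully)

-3*sqrt(5)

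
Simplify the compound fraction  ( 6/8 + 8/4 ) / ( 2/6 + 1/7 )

Numerator: 6/8 + 8/4 = 11/4
Denominator: 2/6 + 1/7 = 10/21
Divide: (11/4) · (21/10) = 231/40

231/40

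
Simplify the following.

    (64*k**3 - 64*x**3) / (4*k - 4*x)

Apply the difference-of-cubes factorisation and cancel (4*k - 4*x).

16*k**2 + 16*k*x + 16*x**2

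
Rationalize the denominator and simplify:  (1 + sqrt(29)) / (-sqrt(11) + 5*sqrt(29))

(sqrt(11) + sqrt(319) + 5*sqrt(29) + 145)/714

Multiply numerator and denominator by sqrt(11) + 5*sqrt(29).
Denominator becomes 714; numerator becomes sqrt(11) + sqrt(319) + 5*sqrt(29) + 145.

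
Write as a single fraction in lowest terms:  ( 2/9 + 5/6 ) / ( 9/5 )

95/162

Numerator: 2/9 + 5/6 = 19/18
Denominator: 9/5 = 9/5
Divide: (19/18) · (5/9) = 95/162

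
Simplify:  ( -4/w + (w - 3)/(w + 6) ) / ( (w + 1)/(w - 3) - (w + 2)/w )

(w^3 - 10*w^2 - 3*w + 72)/(2*w^2 + 18*w + 36)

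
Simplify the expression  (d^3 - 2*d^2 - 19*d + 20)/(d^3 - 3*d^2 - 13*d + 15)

(d + 4)/(d + 3)

Factor: d^3 - 2*d^2 - 19*d + 20 = (d - 1)*(d + 4)*(d - 5);  d^3 - 3*d^2 - 13*d + 15 = (d - 1)*(d + 3)*(d - 5)
Cancel the common factors (d - 5), (d - 1).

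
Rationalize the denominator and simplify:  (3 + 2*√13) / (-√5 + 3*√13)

(3*√5 + 2*√65 + 9*√13 + 78)/112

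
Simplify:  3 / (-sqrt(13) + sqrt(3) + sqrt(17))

Group as (sqrt(3) + sqrt(17)) - sqrt(13); multiply by (sqrt(3) + sqrt(17)) + sqrt(13), then rationalise the remaining surd.

(-21*sqrt(13) - 3*sqrt(17) + 81*sqrt(3) + 6*sqrt(663))/155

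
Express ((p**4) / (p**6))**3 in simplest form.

Inside the bracket: (p**-2)
Raise to the power 3: (p**-6)

p**(-6)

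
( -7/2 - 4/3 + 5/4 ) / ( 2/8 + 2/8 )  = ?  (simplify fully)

-43/6

Numerator: -7/2 - 4/3 + 5/4 = -43/12
Denominator: 2/8 + 2/8 = 1/2
Divide: (-43/12) · (2) = -43/6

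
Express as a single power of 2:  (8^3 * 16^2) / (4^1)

2^15

8^3 = 2^9; 16^2 = 2^8; 4^1 = 2^2
Combine exponents: 2^15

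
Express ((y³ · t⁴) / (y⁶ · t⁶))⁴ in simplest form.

1/(t⁸*y^12)

Inside the bracket: (y^-3) · (t^-2)
Raise to the power 4: (y^-12) · (t^-8)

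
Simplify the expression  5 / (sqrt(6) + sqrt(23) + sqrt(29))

(-5*sqrt(4002) + 30*sqrt(23) + 115*sqrt(6))/276

Group as (sqrt(6) + sqrt(29)) + sqrt(23); multiply by (sqrt(6) + sqrt(29)) - sqrt(23), then rationalise the remaining surd.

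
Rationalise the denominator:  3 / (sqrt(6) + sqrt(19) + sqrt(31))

(-sqrt(3534) - 3*sqrt(31) + 9*sqrt(19) + 22*sqrt(6))/70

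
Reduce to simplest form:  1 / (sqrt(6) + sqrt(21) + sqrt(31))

Group as (sqrt(21) + sqrt(31)) + sqrt(6); multiply by (sqrt(21) + sqrt(31)) - sqrt(6), then rationalise the remaining surd.

(-3*sqrt(434) - 2*sqrt(31) + 8*sqrt(21) + 23*sqrt(6))/244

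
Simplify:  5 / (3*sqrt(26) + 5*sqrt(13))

Multiply numerator and denominator by -3*sqrt(26) + 5*sqrt(13).
Denominator becomes 91; numerator becomes -15*sqrt(26) + 25*sqrt(13).

(-15*sqrt(26) + 25*sqrt(13))/91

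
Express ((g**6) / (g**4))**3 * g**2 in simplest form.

Inside the bracket: g**2
Raise to the power 3: g**6
Multiply by g**2: add exponents.

g**8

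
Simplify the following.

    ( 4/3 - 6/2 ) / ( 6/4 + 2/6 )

Numerator: 4/3 - 6/2 = -5/3
Denominator: 6/4 + 2/6 = 11/6
Divide: (-5/3) · (6/11) = -10/11

-10/11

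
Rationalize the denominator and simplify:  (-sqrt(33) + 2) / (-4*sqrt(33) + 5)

Multiply numerator and denominator by 5 + 4*sqrt(33).
Denominator becomes -503; numerator becomes -122 + 3*sqrt(33).

(-3*sqrt(33) + 122)/503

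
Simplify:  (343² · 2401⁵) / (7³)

7^23

343² = 7^6; 2401⁵ = 7^20; 7³ = 7^3
Combine exponents: 7^23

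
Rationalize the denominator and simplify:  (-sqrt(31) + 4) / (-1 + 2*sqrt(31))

(-58 + 7*sqrt(31))/123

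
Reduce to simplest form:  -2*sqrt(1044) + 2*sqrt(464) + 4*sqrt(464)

2*sqrt(1044) = 12*sqrt(29); 2*sqrt(464) = 8*sqrt(29); 4*sqrt(464) = 16*sqrt(29)
Combine: (-12 + 8 + 16)·sqrt(29) = 12*sqrt(29)

12*sqrt(29)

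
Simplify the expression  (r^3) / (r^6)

Quotient: (r^-3)

r^(-3)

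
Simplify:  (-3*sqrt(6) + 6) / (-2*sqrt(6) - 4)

(-6*sqrt(6) + 15)/2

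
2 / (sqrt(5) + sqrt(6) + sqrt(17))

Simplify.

(-sqrt(510) - 3*sqrt(17) + 8*sqrt(6) + 9*sqrt(5))/21

Group as (sqrt(6) + sqrt(17)) + sqrt(5); multiply by (sqrt(6) + sqrt(17)) - sqrt(5), then rationalise the remaining surd.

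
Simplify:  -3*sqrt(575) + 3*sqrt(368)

-3*sqrt(23)

3*sqrt(575) = 15*sqrt(23); 3*sqrt(368) = 12*sqrt(23)
Combine: (-15 + 12)·sqrt(23) = -3*sqrt(23)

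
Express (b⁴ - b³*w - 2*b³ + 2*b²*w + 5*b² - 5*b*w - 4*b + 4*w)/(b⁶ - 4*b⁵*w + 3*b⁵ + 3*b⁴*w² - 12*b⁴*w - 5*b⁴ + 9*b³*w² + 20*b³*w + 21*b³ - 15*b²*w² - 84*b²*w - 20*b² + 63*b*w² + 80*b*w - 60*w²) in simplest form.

Factor: b⁴ - b³*w - 2*b³ + 2*b²*w + 5*b² - 5*b*w - 4*b + 4*w = (b - 1)·(b - w)·(b² - b + 4);  b⁶ - 4*b⁵*w + 3*b⁵ + 3*b⁴*w² - 12*b⁴*w - 5*b⁴ + 9*b³*w² + 20*b³*w + 21*b³ - 15*b²*w² - 84*b²*w - 20*b² + 63*b*w² + 80*b*w - 60*w² = (b - 1)·(b + 5)·(b - w)·(b - 3*w)·(b² - b + 4)
Cancel the common factors (b² - b + 4), (b - 1), (b - w).

-1/(-b² + 3*b*w - 5*b + 15*w)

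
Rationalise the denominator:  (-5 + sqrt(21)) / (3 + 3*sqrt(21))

Multiply numerator and denominator by -3*sqrt(21) + 3.
Denominator becomes -180; numerator becomes -78 + 18*sqrt(21).

(-3*sqrt(21) + 13)/30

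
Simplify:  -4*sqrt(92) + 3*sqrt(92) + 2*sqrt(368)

4*sqrt(92) = 8*sqrt(23); 3*sqrt(92) = 6*sqrt(23); 2*sqrt(368) = 8*sqrt(23)
Combine: (-8 + 6 + 8)·sqrt(23) = 6*sqrt(23)

6*sqrt(23)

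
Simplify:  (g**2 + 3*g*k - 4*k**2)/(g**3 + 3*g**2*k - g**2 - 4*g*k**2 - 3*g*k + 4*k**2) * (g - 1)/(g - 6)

1/(g - 6)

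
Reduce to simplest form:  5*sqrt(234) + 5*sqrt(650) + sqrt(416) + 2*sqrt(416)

5*sqrt(234) = 15*sqrt(26); 5*sqrt(650) = 25*sqrt(26); sqrt(416) = 4*sqrt(26); 2*sqrt(416) = 8*sqrt(26)
Combine: (15 + 25 + 4 + 8)·sqrt(26) = 52*sqrt(26)

52*sqrt(26)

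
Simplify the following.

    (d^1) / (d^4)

Quotient: (d^-3)

d^(-3)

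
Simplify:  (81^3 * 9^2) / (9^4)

3^8

81^3 = 3^12; 9^2 = 3^4; 9^4 = 3^8
Combine exponents: 3^8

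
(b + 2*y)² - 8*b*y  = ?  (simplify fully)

Expanding gives b² - 4*b*y + 4*y², a perfect square.

(b - 2*y)²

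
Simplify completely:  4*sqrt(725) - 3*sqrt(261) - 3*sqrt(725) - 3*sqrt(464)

-16*sqrt(29)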